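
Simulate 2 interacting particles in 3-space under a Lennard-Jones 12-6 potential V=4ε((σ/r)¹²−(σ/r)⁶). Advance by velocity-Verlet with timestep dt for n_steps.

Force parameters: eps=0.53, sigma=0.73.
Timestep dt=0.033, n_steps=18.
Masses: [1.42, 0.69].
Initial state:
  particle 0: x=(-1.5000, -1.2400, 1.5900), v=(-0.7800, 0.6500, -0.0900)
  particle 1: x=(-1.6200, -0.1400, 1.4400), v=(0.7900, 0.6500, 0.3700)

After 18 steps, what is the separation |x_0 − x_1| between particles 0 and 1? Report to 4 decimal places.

step 0: x0=(-1.5000, -1.2400, 1.5900) x1=(-1.6200, -0.1400, 1.4400)
step 1: x0=(-1.5258, -1.2183, 1.5870) x1=(-1.5939, -0.1191, 1.4523)
step 2: x0=(-1.5516, -1.1959, 1.5839) x1=(-1.5677, -0.0995, 1.4647)
step 3: x0=(-1.5774, -1.1730, 1.5808) x1=(-1.5414, -0.0811, 1.4773)
step 4: x0=(-1.6032, -1.1494, 1.5776) x1=(-1.5152, -0.0640, 1.4900)
step 5: x0=(-1.6289, -1.1252, 1.5743) x1=(-1.4892, -0.0483, 1.5028)
step 6: x0=(-1.6546, -1.1003, 1.5710) x1=(-1.4633, -0.0339, 1.5157)
step 7: x0=(-1.6801, -1.0748, 1.5677) x1=(-1.4376, -0.0209, 1.5287)
step 8: x0=(-1.7055, -1.0485, 1.5643) x1=(-1.4123, -0.0093, 1.5417)
step 9: x0=(-1.7307, -1.0217, 1.5609) x1=(-1.3873, 0.0010, 1.5548)
step 10: x0=(-1.7557, -0.9941, 1.5575) x1=(-1.3628, 0.0099, 1.5678)
step 11: x0=(-1.7804, -0.9659, 1.5542) x1=(-1.3389, 0.0174, 1.5809)
step 12: x0=(-1.8048, -0.9370, 1.5508) x1=(-1.3155, 0.0236, 1.5939)
step 13: x0=(-1.8289, -0.9075, 1.5475) x1=(-1.2928, 0.0285, 1.6068)
step 14: x0=(-1.8527, -0.8775, 1.5442) x1=(-1.2708, 0.0322, 1.6197)
step 15: x0=(-1.8761, -0.8468, 1.5409) x1=(-1.2496, 0.0347, 1.6325)
step 16: x0=(-1.8991, -0.8156, 1.5377) x1=(-1.2291, 0.0361, 1.6451)
step 17: x0=(-1.9217, -0.7839, 1.5346) x1=(-1.2095, 0.0364, 1.6576)
step 18: x0=(-1.9438, -0.7516, 1.5316) x1=(-1.1908, 0.0356, 1.6700)

1.0982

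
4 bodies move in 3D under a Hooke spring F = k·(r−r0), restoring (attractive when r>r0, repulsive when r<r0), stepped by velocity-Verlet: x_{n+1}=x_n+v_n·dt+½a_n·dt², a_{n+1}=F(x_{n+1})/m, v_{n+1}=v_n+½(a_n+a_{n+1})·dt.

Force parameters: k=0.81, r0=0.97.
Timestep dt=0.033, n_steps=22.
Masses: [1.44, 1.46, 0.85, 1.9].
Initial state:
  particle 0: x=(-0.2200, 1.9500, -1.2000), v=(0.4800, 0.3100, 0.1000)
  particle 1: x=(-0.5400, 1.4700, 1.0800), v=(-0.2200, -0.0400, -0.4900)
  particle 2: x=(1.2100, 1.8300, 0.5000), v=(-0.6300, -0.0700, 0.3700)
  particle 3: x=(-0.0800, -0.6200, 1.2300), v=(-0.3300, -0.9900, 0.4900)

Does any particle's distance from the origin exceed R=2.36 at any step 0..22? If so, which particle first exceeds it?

no

step 0: x0=(-0.2200, 1.9500, -1.2000) x1=(-0.5400, 1.4700, 1.0800) x2=(1.2100, 1.8300, 0.5000) x3=(-0.0800, -0.6200, 1.2300)
step 1: x0=(-0.2039, 1.9596, -1.1955) x1=(-0.5469, 1.4685, 1.0634) x2=(1.1879, 1.8268, 0.5121) x3=(-0.0908, -0.6516, 1.2456)
step 2: x0=(-0.1875, 1.9677, -1.1884) x1=(-0.5530, 1.4665, 1.0458) x2=(1.1633, 1.8218, 0.5240) x3=(-0.1013, -0.6810, 1.2602)
step 3: x0=(-0.1706, 1.9745, -1.1789) x1=(-0.5583, 1.4641, 1.0274) x2=(1.1361, 1.8150, 0.5357) x3=(-0.1116, -0.7082, 1.2736)
step 4: x0=(-0.1535, 1.9798, -1.1670) x1=(-0.5629, 1.4612, 1.0082) x2=(1.1066, 1.8063, 0.5471) x3=(-0.1216, -0.7331, 1.2859)
step 5: x0=(-0.1360, 1.9836, -1.1525) x1=(-0.5667, 1.4579, 0.9882) x2=(1.0747, 1.7958, 0.5583) x3=(-0.1314, -0.7557, 1.2970)
step 6: x0=(-0.1183, 1.9860, -1.1357) x1=(-0.5698, 1.4540, 0.9675) x2=(1.0405, 1.7835, 0.5692) x3=(-0.1410, -0.7760, 1.3070)
step 7: x0=(-0.1004, 1.9869, -1.1165) x1=(-0.5721, 1.4496, 0.9461) x2=(1.0042, 1.7694, 0.5799) x3=(-0.1502, -0.7940, 1.3159)
step 8: x0=(-0.0823, 1.9862, -1.0950) x1=(-0.5738, 1.4447, 0.9240) x2=(0.9658, 1.7536, 0.5903) x3=(-0.1593, -0.8096, 1.3235)
step 9: x0=(-0.0641, 1.9841, -1.0711) x1=(-0.5748, 1.4393, 0.9013) x2=(0.9255, 1.7359, 0.6005) x3=(-0.1680, -0.8228, 1.3301)
step 10: x0=(-0.0458, 1.9804, -1.0450) x1=(-0.5751, 1.4333, 0.8780) x2=(0.8832, 1.7165, 0.6104) x3=(-0.1765, -0.8337, 1.3354)
step 11: x0=(-0.0274, 1.9752, -1.0167) x1=(-0.5749, 1.4268, 0.8542) x2=(0.8393, 1.6954, 0.6201) x3=(-0.1847, -0.8422, 1.3396)
step 12: x0=(-0.0090, 1.9685, -0.9863) x1=(-0.5740, 1.4196, 0.8300) x2=(0.7937, 1.6726, 0.6295) x3=(-0.1927, -0.8484, 1.3427)
step 13: x0=(0.0093, 1.9602, -0.9537) x1=(-0.5725, 1.4119, 0.8053) x2=(0.7466, 1.6481, 0.6387) x3=(-0.2004, -0.8522, 1.3446)
step 14: x0=(0.0276, 1.9504, -0.9192) x1=(-0.5706, 1.4036, 0.7803) x2=(0.6981, 1.6221, 0.6476) x3=(-0.2079, -0.8537, 1.3453)
step 15: x0=(0.0458, 1.9391, -0.8827) x1=(-0.5681, 1.3946, 0.7550) x2=(0.6484, 1.5944, 0.6564) x3=(-0.2151, -0.8529, 1.3449)
step 16: x0=(0.0638, 1.9264, -0.8443) x1=(-0.5651, 1.3851, 0.7294) x2=(0.5976, 1.5653, 0.6649) x3=(-0.2220, -0.8498, 1.3434)
step 17: x0=(0.0817, 1.9121, -0.8042) x1=(-0.5618, 1.3749, 0.7036) x2=(0.5458, 1.5347, 0.6733) x3=(-0.2288, -0.8445, 1.3408)
step 18: x0=(0.0994, 1.8964, -0.7623) x1=(-0.5581, 1.3641, 0.6776) x2=(0.4932, 1.5027, 0.6814) x3=(-0.2352, -0.8369, 1.3371)
step 19: x0=(0.1168, 1.8792, -0.7189) x1=(-0.5540, 1.3527, 0.6514) x2=(0.4398, 1.4693, 0.6895) x3=(-0.2415, -0.8272, 1.3324)
step 20: x0=(0.1340, 1.8607, -0.6738) x1=(-0.5496, 1.3406, 0.6252) x2=(0.3859, 1.4346, 0.6974) x3=(-0.2475, -0.8153, 1.3265)
step 21: x0=(0.1509, 1.8408, -0.6274) x1=(-0.5450, 1.3279, 0.5989) x2=(0.3315, 1.3987, 0.7053) x3=(-0.2533, -0.8013, 1.3197)
step 22: x0=(0.1676, 1.8195, -0.5795) x1=(-0.5402, 1.3146, 0.5726) x2=(0.2768, 1.3616, 0.7131) x3=(-0.2589, -0.7853, 1.3119)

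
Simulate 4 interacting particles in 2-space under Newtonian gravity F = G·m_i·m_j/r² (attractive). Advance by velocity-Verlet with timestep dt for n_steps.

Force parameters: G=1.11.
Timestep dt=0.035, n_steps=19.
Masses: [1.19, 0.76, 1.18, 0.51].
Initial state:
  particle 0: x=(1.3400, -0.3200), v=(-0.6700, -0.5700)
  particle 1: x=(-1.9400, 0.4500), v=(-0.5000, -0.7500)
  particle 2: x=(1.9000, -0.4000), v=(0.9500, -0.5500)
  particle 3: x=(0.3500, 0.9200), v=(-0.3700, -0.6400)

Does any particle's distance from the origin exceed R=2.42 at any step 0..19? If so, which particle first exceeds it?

no

step 0: x0=(1.3400, -0.3200) x1=(-1.9400, 0.4500) x2=(1.9000, -0.4000) x3=(0.3500, 0.9200)
step 1: x0=(1.3189, -0.3402) x1=(-1.9573, 0.4237) x2=(1.9307, -0.4188) x3=(0.3373, 0.8972)
step 2: x0=(1.3017, -0.3607) x1=(-1.9743, 0.3974) x2=(1.9569, -0.4370) x3=(0.3251, 0.8736)
step 3: x0=(1.2879, -0.3813) x1=(-1.9909, 0.3711) x2=(1.9793, -0.4546) x3=(0.3134, 0.8493)
step 4: x0=(1.2772, -0.4021) x1=(-2.0071, 0.3448) x2=(1.9981, -0.4718) x3=(0.3023, 0.8241)
step 5: x0=(1.2693, -0.4230) x1=(-2.0230, 0.3184) x2=(2.0137, -0.4886) x3=(0.2916, 0.7982)
step 6: x0=(1.2639, -0.4438) x1=(-2.0385, 0.2920) x2=(2.0262, -0.5050) x3=(0.2815, 0.7716)
step 7: x0=(1.2610, -0.4646) x1=(-2.0537, 0.2656) x2=(2.0358, -0.5211) x3=(0.2718, 0.7441)
step 8: x0=(1.2605, -0.4854) x1=(-2.0685, 0.2391) x2=(2.0426, -0.5369) x3=(0.2627, 0.7160)
step 9: x0=(1.2623, -0.5061) x1=(-2.0830, 0.2127) x2=(2.0465, -0.5524) x3=(0.2541, 0.6871)
step 10: x0=(1.2665, -0.5267) x1=(-2.0972, 0.1862) x2=(2.0477, -0.5677) x3=(0.2460, 0.6574)
step 11: x0=(1.2730, -0.5473) x1=(-2.1110, 0.1597) x2=(2.0460, -0.5827) x3=(0.2385, 0.6271)
step 12: x0=(1.2819, -0.5677) x1=(-2.1244, 0.1332) x2=(2.0414, -0.5976) x3=(0.2315, 0.5960)
step 13: x0=(1.2933, -0.5880) x1=(-2.1375, 0.1066) x2=(2.0339, -0.6122) x3=(0.2250, 0.5642)
step 14: x0=(1.3073, -0.6082) x1=(-2.1503, 0.0800) x2=(2.0232, -0.6266) x3=(0.2191, 0.5317)
step 15: x0=(1.3242, -0.6282) x1=(-2.1628, 0.0535) x2=(2.0092, -0.6409) x3=(0.2138, 0.4985)
step 16: x0=(1.3443, -0.6481) x1=(-2.1749, 0.0269) x2=(1.9916, -0.6550) x3=(0.2091, 0.4646)
step 17: x0=(1.3679, -0.6679) x1=(-2.1867, 0.0002) x2=(1.9699, -0.6690) x3=(0.2049, 0.4300)
step 18: x0=(1.3956, -0.6874) x1=(-2.1982, -0.0264) x2=(1.9436, -0.6829) x3=(0.2014, 0.3948)
step 19: x0=(1.4285, -0.7067) x1=(-2.2093, -0.0530) x2=(1.9117, -0.6967) x3=(0.1985, 0.3589)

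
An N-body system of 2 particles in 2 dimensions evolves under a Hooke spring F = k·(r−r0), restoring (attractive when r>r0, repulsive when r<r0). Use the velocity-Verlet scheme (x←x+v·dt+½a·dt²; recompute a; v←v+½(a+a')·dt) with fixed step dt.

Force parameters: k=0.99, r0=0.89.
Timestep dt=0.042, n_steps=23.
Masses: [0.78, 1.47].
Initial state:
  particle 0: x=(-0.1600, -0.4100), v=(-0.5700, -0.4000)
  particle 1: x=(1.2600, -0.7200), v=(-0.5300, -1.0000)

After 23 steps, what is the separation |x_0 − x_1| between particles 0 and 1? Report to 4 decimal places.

step 0: x0=(-0.1600, -0.4100) x1=(1.2600, -0.7200)
step 1: x0=(-0.1833, -0.4269) x1=(1.2374, -0.7619)
step 2: x0=(-0.2054, -0.4442) x1=(1.2142, -0.8037)
step 3: x0=(-0.2262, -0.4617) x1=(1.1903, -0.8453)
step 4: x0=(-0.2458, -0.4796) x1=(1.1657, -0.8867)
step 5: x0=(-0.2642, -0.4978) x1=(1.1405, -0.9280)
step 6: x0=(-0.2813, -0.5164) x1=(1.1146, -0.9690)
step 7: x0=(-0.2971, -0.5355) x1=(1.0880, -1.0098)
step 8: x0=(-0.3118, -0.5549) x1=(1.0608, -1.0504)
step 9: x0=(-0.3253, -0.5748) x1=(1.0330, -1.0908)
step 10: x0=(-0.3375, -0.5951) x1=(1.0046, -1.1309)
step 11: x0=(-0.3487, -0.6159) x1=(0.9755, -1.1708)
step 12: x0=(-0.3587, -0.6371) x1=(0.9459, -1.2105)
step 13: x0=(-0.3676, -0.6588) x1=(0.9156, -1.2498)
step 14: x0=(-0.3754, -0.6811) x1=(0.8848, -1.2890)
step 15: x0=(-0.3822, -0.7038) x1=(0.8535, -1.3278)
step 16: x0=(-0.3880, -0.7270) x1=(0.8216, -1.3664)
step 17: x0=(-0.3929, -0.7507) x1=(0.7892, -1.4048)
step 18: x0=(-0.3969, -0.7749) x1=(0.7564, -1.4428)
step 19: x0=(-0.4000, -0.7996) x1=(0.7231, -1.4806)
step 20: x0=(-0.4023, -0.8248) x1=(0.6893, -1.5182)
step 21: x0=(-0.4039, -0.8505) x1=(0.6552, -1.5555)
step 22: x0=(-0.4047, -0.8767) x1=(0.6206, -1.5925)
step 23: x0=(-0.4049, -0.9033) x1=(0.5858, -1.6293)

1.2282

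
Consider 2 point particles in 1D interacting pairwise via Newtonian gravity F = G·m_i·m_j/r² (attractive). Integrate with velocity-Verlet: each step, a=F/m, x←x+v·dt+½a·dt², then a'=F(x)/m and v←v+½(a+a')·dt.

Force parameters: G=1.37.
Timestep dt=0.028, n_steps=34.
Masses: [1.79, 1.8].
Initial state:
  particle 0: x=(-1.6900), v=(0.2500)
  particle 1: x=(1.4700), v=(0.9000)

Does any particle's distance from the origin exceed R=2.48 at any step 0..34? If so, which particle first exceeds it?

no

step 0: x0=(-1.6900) x1=(1.4700)
step 1: x0=(-1.6829) x1=(1.4951)
step 2: x0=(-1.6756) x1=(1.5200)
step 3: x0=(-1.6681) x1=(1.5447)
step 4: x0=(-1.6605) x1=(1.5693)
step 5: x0=(-1.6526) x1=(1.5936)
step 6: x0=(-1.6446) x1=(1.6178)
step 7: x0=(-1.6364) x1=(1.6418)
step 8: x0=(-1.6280) x1=(1.6656)
step 9: x0=(-1.6194) x1=(1.6892)
step 10: x0=(-1.6107) x1=(1.7127)
step 11: x0=(-1.6017) x1=(1.7360)
step 12: x0=(-1.5926) x1=(1.7591)
step 13: x0=(-1.5834) x1=(1.7820)
step 14: x0=(-1.5739) x1=(1.8048)
step 15: x0=(-1.5643) x1=(1.8274)
step 16: x0=(-1.5545) x1=(1.8499)
step 17: x0=(-1.5446) x1=(1.8721)
step 18: x0=(-1.5345) x1=(1.8942)
step 19: x0=(-1.5242) x1=(1.9162)
step 20: x0=(-1.5138) x1=(1.9380)
step 21: x0=(-1.5032) x1=(1.9596)
step 22: x0=(-1.4924) x1=(1.9810)
step 23: x0=(-1.4815) x1=(2.0023)
step 24: x0=(-1.4704) x1=(2.0235)
step 25: x0=(-1.4591) x1=(2.0445)
step 26: x0=(-1.4478) x1=(2.0653)
step 27: x0=(-1.4362) x1=(2.0860)
step 28: x0=(-1.4245) x1=(2.1065)
step 29: x0=(-1.4126) x1=(2.1268)
step 30: x0=(-1.4006) x1=(2.1470)
step 31: x0=(-1.3884) x1=(2.1671)
step 32: x0=(-1.3761) x1=(2.1870)
step 33: x0=(-1.3636) x1=(2.2068)
step 34: x0=(-1.3510) x1=(2.2264)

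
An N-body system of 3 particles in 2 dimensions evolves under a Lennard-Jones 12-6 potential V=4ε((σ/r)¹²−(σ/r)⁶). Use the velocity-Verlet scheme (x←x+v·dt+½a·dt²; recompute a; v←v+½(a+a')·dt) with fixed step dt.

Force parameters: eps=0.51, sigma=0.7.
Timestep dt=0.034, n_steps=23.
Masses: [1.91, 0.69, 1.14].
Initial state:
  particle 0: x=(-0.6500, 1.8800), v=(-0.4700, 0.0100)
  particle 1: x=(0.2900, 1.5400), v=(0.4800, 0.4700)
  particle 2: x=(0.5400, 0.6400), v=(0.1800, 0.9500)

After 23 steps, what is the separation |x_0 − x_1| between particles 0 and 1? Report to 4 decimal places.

step 0: x0=(-0.6500, 1.8800) x1=(0.2900, 1.5400) x2=(0.5400, 0.6400)
step 1: x0=(-0.6657, 1.8802) x1=(0.3058, 1.5551) x2=(0.5459, 0.6730)
step 2: x0=(-0.6807, 1.8802) x1=(0.3207, 1.5681) x2=(0.5514, 0.7077)
step 3: x0=(-0.6953, 1.8801) x1=(0.3351, 1.5787) x2=(0.5563, 0.7440)
step 4: x0=(-0.7095, 1.8798) x1=(0.3490, 1.5869) x2=(0.5608, 0.7821)
step 5: x0=(-0.7232, 1.8794) x1=(0.3625, 1.5929) x2=(0.5649, 0.8217)
step 6: x0=(-0.7366, 1.8789) x1=(0.3753, 1.5982) x2=(0.5688, 0.8619)
step 7: x0=(-0.7497, 1.8783) x1=(0.3865, 1.6070) x2=(0.5732, 0.9001)
step 8: x0=(-0.7625, 1.8776) x1=(0.3940, 1.6272) x2=(0.5793, 0.9315)
step 9: x0=(-0.7750, 1.8769) x1=(0.3965, 1.6637) x2=(0.5880, 0.9533)
step 10: x0=(-0.7873, 1.8761) x1=(0.3958, 1.7099) x2=(0.5983, 0.9692)
step 11: x0=(-0.7994, 1.8752) x1=(0.3938, 1.7583) x2=(0.6089, 0.9838)
step 12: x0=(-0.8111, 1.8743) x1=(0.3916, 1.8055) x2=(0.6192, 0.9993)
step 13: x0=(-0.8227, 1.8734) x1=(0.3896, 1.8501) x2=(0.6290, 1.0163)
step 14: x0=(-0.8340, 1.8725) x1=(0.3877, 1.8920) x2=(0.6383, 1.0351)
step 15: x0=(-0.8451, 1.8716) x1=(0.3861, 1.9311) x2=(0.6471, 1.0555)
step 16: x0=(-0.8560, 1.8706) x1=(0.3848, 1.9676) x2=(0.6554, 1.0776)
step 17: x0=(-0.8667, 1.8697) x1=(0.3837, 2.0016) x2=(0.6632, 1.1011)
step 18: x0=(-0.8773, 1.8688) x1=(0.3829, 2.0332) x2=(0.6706, 1.1260)
step 19: x0=(-0.8876, 1.8679) x1=(0.3824, 2.0626) x2=(0.6775, 1.1523)
step 20: x0=(-0.8978, 1.8670) x1=(0.3821, 2.0897) x2=(0.6839, 1.1799)
step 21: x0=(-0.9079, 1.8661) x1=(0.3823, 2.1147) x2=(0.6899, 1.2088)
step 22: x0=(-0.9178, 1.8653) x1=(0.3828, 2.1374) x2=(0.6954, 1.2391)
step 23: x0=(-0.9276, 1.8644) x1=(0.3838, 2.1578) x2=(0.7004, 1.2706)

1.3438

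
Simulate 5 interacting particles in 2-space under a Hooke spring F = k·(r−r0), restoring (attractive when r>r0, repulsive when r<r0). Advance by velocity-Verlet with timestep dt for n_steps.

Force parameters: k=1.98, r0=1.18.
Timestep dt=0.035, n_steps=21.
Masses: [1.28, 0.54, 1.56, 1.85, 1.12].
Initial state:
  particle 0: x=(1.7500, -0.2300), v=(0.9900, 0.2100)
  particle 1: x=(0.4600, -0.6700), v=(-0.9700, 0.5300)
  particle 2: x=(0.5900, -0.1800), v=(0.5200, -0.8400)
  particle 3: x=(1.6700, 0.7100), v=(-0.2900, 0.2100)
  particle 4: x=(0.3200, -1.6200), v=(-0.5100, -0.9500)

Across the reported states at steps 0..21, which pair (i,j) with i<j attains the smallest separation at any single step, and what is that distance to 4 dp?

pair (1,2), distance 0.4456

step 0: x0=(1.7500, -0.2300) x1=(0.4600, -0.6700) x2=(0.5900, -0.1800) x3=(1.6700, 0.7100) x4=(0.3200, -1.6200)
step 1: x0=(1.7840, -0.2235) x1=(0.4271, -0.6512) x2=(0.6084, -0.2090) x3=(1.6589, 0.7162) x4=(0.3036, -1.6512)
step 2: x0=(1.8164, -0.2187) x1=(0.3961, -0.6320) x2=(0.6274, -0.2372) x3=(1.6460, 0.7202) x4=(0.2904, -1.6778)
step 3: x0=(1.8470, -0.2157) x1=(0.3669, -0.6125) x2=(0.6471, -0.2647) x3=(1.6313, 0.7218) x4=(0.2804, -1.6998)
step 4: x0=(1.8757, -0.2145) x1=(0.3391, -0.5925) x2=(0.6677, -0.2915) x3=(1.6146, 0.7210) x4=(0.2737, -1.7168)
step 5: x0=(1.9023, -0.2152) x1=(0.3128, -0.5721) x2=(0.6892, -0.3177) x3=(1.5961, 0.7178) x4=(0.2705, -1.7288)
step 6: x0=(1.9267, -0.2179) x1=(0.2877, -0.5508) x2=(0.7118, -0.3435) x3=(1.5758, 0.7123) x4=(0.2708, -1.7357)
step 7: x0=(1.9487, -0.2224) x1=(0.2640, -0.5286) x2=(0.7356, -0.3690) x3=(1.5536, 0.7044) x4=(0.2746, -1.7373)
step 8: x0=(1.9683, -0.2288) x1=(0.2416, -0.5052) x2=(0.7604, -0.3944) x3=(1.5297, 0.6941) x4=(0.2820, -1.7338)
step 9: x0=(1.9853, -0.2369) x1=(0.2209, -0.4805) x2=(0.7863, -0.4196) x3=(1.5041, 0.6815) x4=(0.2927, -1.7251)
step 10: x0=(1.9997, -0.2469) x1=(0.2019, -0.4543) x2=(0.8131, -0.4450) x3=(1.4769, 0.6667) x4=(0.3068, -1.7113)
step 11: x0=(2.0115, -0.2585) x1=(0.1850, -0.4267) x2=(0.8409, -0.4704) x3=(1.4482, 0.6498) x4=(0.3242, -1.6927)
step 12: x0=(2.0207, -0.2717) x1=(0.1703, -0.3976) x2=(0.8695, -0.4959) x3=(1.4181, 0.6307) x4=(0.3448, -1.6693)
step 13: x0=(2.0272, -0.2863) x1=(0.1582, -0.3673) x2=(0.8988, -0.5216) x3=(1.3866, 0.6097) x4=(0.3683, -1.6415)
step 14: x0=(2.0312, -0.3022) x1=(0.1487, -0.3359) x2=(0.9286, -0.5474) x3=(1.3540, 0.5869) x4=(0.3946, -1.6095)
step 15: x0=(2.0326, -0.3193) x1=(0.1421, -0.3035) x2=(0.9590, -0.5734) x3=(1.3203, 0.5623) x4=(0.4235, -1.5735)
step 16: x0=(2.0316, -0.3375) x1=(0.1384, -0.2705) x2=(0.9898, -0.5995) x3=(1.2857, 0.5362) x4=(0.4547, -1.5339)
step 17: x0=(2.0283, -0.3565) x1=(0.1378, -0.2372) x2=(1.0208, -0.6256) x3=(1.2503, 0.5087) x4=(0.4879, -1.4911)
step 18: x0=(2.0228, -0.3762) x1=(0.1403, -0.2037) x2=(1.0521, -0.6517) x3=(1.2142, 0.4799) x4=(0.5229, -1.4455)
step 19: x0=(2.0152, -0.3964) x1=(0.1457, -0.1706) x2=(1.0836, -0.6778) x3=(1.1777, 0.4501) x4=(0.5593, -1.3975)
step 20: x0=(2.0058, -0.4170) x1=(0.1541, -0.1380) x2=(1.1152, -0.7038) x3=(1.1409, 0.4193) x4=(0.5969, -1.3474)
step 21: x0=(1.9947, -0.4377) x1=(0.1654, -0.1063) x2=(1.1468, -0.7296) x3=(1.1039, 0.3878) x4=(0.6353, -1.2957)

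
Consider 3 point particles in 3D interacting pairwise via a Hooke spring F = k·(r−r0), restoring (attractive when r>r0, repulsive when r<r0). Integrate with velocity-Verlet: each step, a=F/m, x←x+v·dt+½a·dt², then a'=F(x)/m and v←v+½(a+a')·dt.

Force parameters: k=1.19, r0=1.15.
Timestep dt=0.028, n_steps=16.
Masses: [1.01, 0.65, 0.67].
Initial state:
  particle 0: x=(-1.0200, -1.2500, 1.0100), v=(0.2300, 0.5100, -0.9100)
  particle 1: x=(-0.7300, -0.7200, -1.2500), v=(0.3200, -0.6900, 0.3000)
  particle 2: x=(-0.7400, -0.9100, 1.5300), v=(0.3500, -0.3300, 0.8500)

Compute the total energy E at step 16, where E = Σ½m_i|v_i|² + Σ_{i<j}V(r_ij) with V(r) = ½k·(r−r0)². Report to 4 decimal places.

3.6771

step 0: x0=(-1.0200, -1.2500, 1.0100) x1=(-0.7300, -0.7200, -1.2500) x2=(-0.7400, -0.9100, 1.5300)
step 1: x0=(-1.0136, -1.2357, 0.9838) x1=(-0.7212, -0.7396, -1.2396) x2=(-0.7301, -0.9190, 1.5529)
step 2: x0=(-1.0072, -1.2214, 0.9563) x1=(-0.7125, -0.7597, -1.2253) x2=(-0.7199, -0.9276, 1.5740)
step 3: x0=(-1.0008, -1.2070, 0.9275) x1=(-0.7041, -0.7803, -1.2070) x2=(-0.7095, -0.9358, 1.5933)
step 4: x0=(-0.9944, -1.1925, 0.8974) x1=(-0.6959, -0.8013, -1.1849) x2=(-0.6988, -0.9437, 1.6107)
step 5: x0=(-0.9880, -1.1779, 0.8662) x1=(-0.6879, -0.8226, -1.1591) x2=(-0.6880, -0.9513, 1.6263)
step 6: x0=(-0.9816, -1.1633, 0.8339) x1=(-0.6801, -0.8443, -1.1296) x2=(-0.6771, -0.9588, 1.6399)
step 7: x0=(-0.9752, -1.1486, 0.8006) x1=(-0.6724, -0.8663, -1.0966) x2=(-0.6660, -0.9660, 1.6517)
step 8: x0=(-0.9687, -1.1339, 0.7663) x1=(-0.6650, -0.8886, -1.0602) x2=(-0.6549, -0.9731, 1.6615)
step 9: x0=(-0.9621, -1.1191, 0.7313) x1=(-0.6576, -0.9110, -1.0205) x2=(-0.6436, -0.9801, 1.6693)
step 10: x0=(-0.9555, -1.1042, 0.6956) x1=(-0.6505, -0.9336, -0.9777) x2=(-0.6323, -0.9870, 1.6752)
step 11: x0=(-0.9488, -1.0893, 0.6592) x1=(-0.6435, -0.9564, -0.9320) x2=(-0.6210, -0.9939, 1.6792)
step 12: x0=(-0.9421, -1.0744, 0.6224) x1=(-0.6365, -0.9792, -0.8835) x2=(-0.6097, -1.0007, 1.6812)
step 13: x0=(-0.9353, -1.0595, 0.5852) x1=(-0.6297, -1.0021, -0.8324) x2=(-0.5983, -1.0075, 1.6813)
step 14: x0=(-0.9285, -1.0445, 0.5477) x1=(-0.6229, -1.0250, -0.7790) x2=(-0.5870, -1.0143, 1.6795)
step 15: x0=(-0.9216, -1.0296, 0.5100) x1=(-0.6162, -1.0479, -0.7233) x2=(-0.5757, -1.0211, 1.6758)
step 16: x0=(-0.9146, -1.0146, 0.4723) x1=(-0.6095, -1.0708, -0.6657) x2=(-0.5645, -1.0279, 1.6703)
step 0 velocities: v0=(0.2300, 0.5100, -0.9100) v1=(0.3200, -0.6900, 0.3000) v2=(0.3500, -0.3300, 0.8500)
step 0: KE=1.1131, PE=2.5658, E=3.6789
step 16 velocities: v0=(0.2485, 0.5342, -1.3455) v1=(0.2401, -0.8163, 2.0880) v2=(0.3995, -0.2440, -0.2280)
step 16: KE=2.8326, PE=0.8444, E=3.6771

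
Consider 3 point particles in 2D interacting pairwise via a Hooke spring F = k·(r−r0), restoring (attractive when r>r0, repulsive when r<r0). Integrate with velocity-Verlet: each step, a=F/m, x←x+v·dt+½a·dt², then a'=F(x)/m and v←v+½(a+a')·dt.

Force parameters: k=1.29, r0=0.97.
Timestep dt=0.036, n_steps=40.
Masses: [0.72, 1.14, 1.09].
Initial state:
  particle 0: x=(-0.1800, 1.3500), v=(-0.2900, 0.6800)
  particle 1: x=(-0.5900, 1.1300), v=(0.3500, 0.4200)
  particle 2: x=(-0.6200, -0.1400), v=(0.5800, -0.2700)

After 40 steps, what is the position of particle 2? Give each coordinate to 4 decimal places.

(0.2423, 0.6708)

step 0: x0=(-0.1800, 1.3500) x1=(-0.5900, 1.1300) x2=(-0.6200, -0.1400)
step 1: x0=(-0.1901, 1.3741) x1=(-0.5777, 1.1447) x2=(-0.5990, -0.1491)
step 2: x0=(-0.1996, 1.3975) x1=(-0.5661, 1.1586) x2=(-0.5777, -0.1567)
step 3: x0=(-0.2083, 1.4201) x1=(-0.5552, 1.1715) x2=(-0.5562, -0.1629)
step 4: x0=(-0.2164, 1.4420) x1=(-0.5449, 1.1834) x2=(-0.5345, -0.1676)
step 5: x0=(-0.2237, 1.4631) x1=(-0.5352, 1.1943) x2=(-0.5126, -0.1707)
step 6: x0=(-0.2304, 1.4835) x1=(-0.5262, 1.2041) x2=(-0.4905, -0.1721)
step 7: x0=(-0.2363, 1.5032) x1=(-0.5177, 1.2127) x2=(-0.4683, -0.1718)
step 8: x0=(-0.2416, 1.5222) x1=(-0.5098, 1.2201) x2=(-0.4459, -0.1698)
step 9: x0=(-0.2462, 1.5404) x1=(-0.5024, 1.2262) x2=(-0.4235, -0.1660)
step 10: x0=(-0.2501, 1.5580) x1=(-0.4955, 1.2311) x2=(-0.4009, -0.1605)
step 11: x0=(-0.2534, 1.5748) x1=(-0.4890, 1.2347) x2=(-0.3783, -0.1531)
step 12: x0=(-0.2561, 1.5910) x1=(-0.4830, 1.2370) x2=(-0.3557, -0.1440)
step 13: x0=(-0.2582, 1.6064) x1=(-0.4773, 1.2381) x2=(-0.3331, -0.1330)
step 14: x0=(-0.2598, 1.6212) x1=(-0.4720, 1.2378) x2=(-0.3104, -0.1202)
step 15: x0=(-0.2608, 1.6352) x1=(-0.4670, 1.2363) x2=(-0.2878, -0.1056)
step 16: x0=(-0.2613, 1.6485) x1=(-0.4623, 1.2336) x2=(-0.2653, -0.0893)
step 17: x0=(-0.2613, 1.6611) x1=(-0.4578, 1.2296) x2=(-0.2428, -0.0712)
step 18: x0=(-0.2607, 1.6730) x1=(-0.4535, 1.2245) x2=(-0.2205, -0.0514)
step 19: x0=(-0.2597, 1.6841) x1=(-0.4494, 1.2183) x2=(-0.1983, -0.0300)
step 20: x0=(-0.2583, 1.6945) x1=(-0.4455, 1.2110) x2=(-0.1762, -0.0070)
step 21: x0=(-0.2563, 1.7042) x1=(-0.4418, 1.2026) x2=(-0.1542, 0.0176)
step 22: x0=(-0.2539, 1.7132) x1=(-0.4382, 1.1934) x2=(-0.1324, 0.0436)
step 23: x0=(-0.2511, 1.7215) x1=(-0.4347, 1.1832) x2=(-0.1108, 0.0711)
step 24: x0=(-0.2478, 1.7290) x1=(-0.4313, 1.1722) x2=(-0.0893, 0.0998)
step 25: x0=(-0.2441, 1.7359) x1=(-0.4280, 1.1605) x2=(-0.0680, 0.1298)
step 26: x0=(-0.2400, 1.7420) x1=(-0.4248, 1.1481) x2=(-0.0469, 0.1610)
step 27: x0=(-0.2355, 1.7476) x1=(-0.4218, 1.1350) x2=(-0.0259, 0.1933)
step 28: x0=(-0.2305, 1.7524) x1=(-0.4188, 1.1215) x2=(-0.0051, 0.2265)
step 29: x0=(-0.2252, 1.7567) x1=(-0.4160, 1.1075) x2=(0.0156, 0.2606)
step 30: x0=(-0.2194, 1.7603) x1=(-0.4133, 1.0931) x2=(0.0361, 0.2955)
step 31: x0=(-0.2133, 1.7634) x1=(-0.4108, 1.0783) x2=(0.0566, 0.3311)
step 32: x0=(-0.2068, 1.7659) x1=(-0.4084, 1.0634) x2=(0.0770, 0.3674)
step 33: x0=(-0.2000, 1.7680) x1=(-0.4062, 1.0482) x2=(0.0973, 0.4042)
step 34: x0=(-0.1928, 1.7695) x1=(-0.4043, 1.0329) x2=(0.1177, 0.4414)
step 35: x0=(-0.1852, 1.7707) x1=(-0.4026, 1.0175) x2=(0.1381, 0.4790)
step 36: x0=(-0.1773, 1.7714) x1=(-0.4012, 1.0021) x2=(0.1586, 0.5169)
step 37: x0=(-0.1691, 1.7718) x1=(-0.4001, 0.9866) x2=(0.1792, 0.5551)
step 38: x0=(-0.1607, 1.7718) x1=(-0.3994, 0.9712) x2=(0.2000, 0.5935)
step 39: x0=(-0.1519, 1.7716) x1=(-0.3990, 0.9557) x2=(0.2210, 0.6321)
step 40: x0=(-0.1429, 1.7711) x1=(-0.3991, 0.9403) x2=(0.2423, 0.6708)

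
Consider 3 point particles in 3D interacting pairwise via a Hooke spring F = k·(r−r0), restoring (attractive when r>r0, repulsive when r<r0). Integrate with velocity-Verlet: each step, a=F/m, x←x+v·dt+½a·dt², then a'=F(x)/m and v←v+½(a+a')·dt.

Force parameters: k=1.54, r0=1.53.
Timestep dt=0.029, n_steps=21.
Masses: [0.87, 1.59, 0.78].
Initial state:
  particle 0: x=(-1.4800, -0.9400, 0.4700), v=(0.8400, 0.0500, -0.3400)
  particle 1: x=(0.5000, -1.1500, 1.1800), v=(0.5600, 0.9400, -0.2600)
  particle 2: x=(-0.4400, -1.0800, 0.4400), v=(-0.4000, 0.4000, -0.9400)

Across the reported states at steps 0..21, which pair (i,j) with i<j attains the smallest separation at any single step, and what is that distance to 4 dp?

pair (0,2), distance 0.7193

step 0: x0=(-1.4800, -0.9400, 0.4700) x1=(0.5000, -1.1500, 1.1800) x2=(-0.4400, -1.0800, 0.4400)
step 1: x0=(-1.4556, -0.9385, 0.4603) x1=(0.5161, -1.1227, 1.1725) x2=(-0.4514, -1.0684, 0.4126)
step 2: x0=(-1.4311, -0.9371, 0.4509) x1=(0.5320, -1.0954, 1.1649) x2=(-0.4624, -1.0570, 0.3848)
step 3: x0=(-1.4067, -0.9356, 0.4419) x1=(0.5476, -1.0681, 1.1574) x2=(-0.4728, -1.0456, 0.3566)
step 4: x0=(-1.3824, -0.9340, 0.4332) x1=(0.5630, -1.0407, 1.1497) x2=(-0.4825, -1.0343, 0.3282)
step 5: x0=(-1.3582, -0.9324, 0.4249) x1=(0.5780, -1.0133, 1.1421) x2=(-0.4915, -1.0232, 0.2994)
step 6: x0=(-1.3342, -0.9307, 0.4170) x1=(0.5928, -0.9859, 1.1344) x2=(-0.4997, -1.0121, 0.2703)
step 7: x0=(-1.3105, -0.9289, 0.4096) x1=(0.6072, -0.9585, 1.1266) x2=(-0.5069, -1.0012, 0.2409)
step 8: x0=(-1.2870, -0.9271, 0.4027) x1=(0.6213, -0.9311, 1.1187) x2=(-0.5131, -0.9904, 0.2111)
step 9: x0=(-1.2639, -0.9251, 0.3963) x1=(0.6351, -0.9037, 1.1106) x2=(-0.5182, -0.9796, 0.1810)
step 10: x0=(-1.2412, -0.9231, 0.3904) x1=(0.6485, -0.8763, 1.1025) x2=(-0.5223, -0.9690, 0.1504)
step 11: x0=(-1.2189, -0.9210, 0.3852) x1=(0.6615, -0.8488, 1.0943) x2=(-0.5251, -0.9584, 0.1194)
step 12: x0=(-1.1970, -0.9188, 0.3807) x1=(0.6742, -0.8214, 1.0859) x2=(-0.5267, -0.9480, 0.0880)
step 13: x0=(-1.1756, -0.9165, 0.3768) x1=(0.6865, -0.7941, 1.0773) x2=(-0.5270, -0.9375, 0.0561)
step 14: x0=(-1.1546, -0.9142, 0.3738) x1=(0.6984, -0.7667, 1.0686) x2=(-0.5260, -0.9271, 0.0237)
step 15: x0=(-1.1340, -0.9118, 0.3715) x1=(0.7099, -0.7394, 1.0597) x2=(-0.5238, -0.9167, -0.0093)
step 16: x0=(-1.1138, -0.9093, 0.3702) x1=(0.7211, -0.7121, 1.0506) x2=(-0.5203, -0.9063, -0.0429)
step 17: x0=(-1.0940, -0.9067, 0.3697) x1=(0.7317, -0.6849, 1.0413) x2=(-0.5155, -0.8959, -0.0772)
step 18: x0=(-1.0745, -0.9041, 0.3702) x1=(0.7420, -0.6577, 1.0318) x2=(-0.5095, -0.8854, -0.1120)
step 19: x0=(-1.0553, -0.9015, 0.3717) x1=(0.7519, -0.6306, 1.0222) x2=(-0.5022, -0.8748, -0.1475)
step 20: x0=(-1.0364, -0.8988, 0.3741) x1=(0.7613, -0.6036, 1.0122) x2=(-0.4938, -0.8641, -0.1837)
step 21: x0=(-1.0178, -0.8960, 0.3776) x1=(0.7702, -0.5766, 1.0021) x2=(-0.4843, -0.8534, -0.2204)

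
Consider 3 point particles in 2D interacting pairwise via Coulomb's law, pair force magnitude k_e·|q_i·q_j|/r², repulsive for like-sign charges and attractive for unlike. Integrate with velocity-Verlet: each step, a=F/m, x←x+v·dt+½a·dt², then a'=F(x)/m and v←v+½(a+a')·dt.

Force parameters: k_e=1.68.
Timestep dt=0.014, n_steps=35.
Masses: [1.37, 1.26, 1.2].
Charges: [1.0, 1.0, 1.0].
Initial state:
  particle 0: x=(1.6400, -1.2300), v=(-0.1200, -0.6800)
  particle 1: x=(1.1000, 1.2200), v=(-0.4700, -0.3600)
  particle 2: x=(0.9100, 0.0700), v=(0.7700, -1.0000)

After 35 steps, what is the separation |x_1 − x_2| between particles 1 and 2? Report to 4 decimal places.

1.6528

step 0: x0=(1.6400, -1.2300) x1=(1.1000, 1.2200) x2=(0.9100, 0.0700)
step 1: x0=(1.6384, -1.2396) x1=(1.0934, 1.2151) x2=(0.9207, 0.0560)
step 2: x0=(1.6368, -1.2493) x1=(1.0869, 1.2104) x2=(0.9314, 0.0418)
step 3: x0=(1.6352, -1.2592) x1=(1.0803, 1.2059) x2=(0.9419, 0.0276)
step 4: x0=(1.6338, -1.2691) x1=(1.0738, 1.2017) x2=(0.9524, 0.0133)
step 5: x0=(1.6324, -1.2793) x1=(1.0673, 1.1976) x2=(0.9628, -0.0011)
step 6: x0=(1.6310, -1.2895) x1=(1.0608, 1.1938) x2=(0.9731, -0.0155)
step 7: x0=(1.6297, -1.2999) x1=(1.0543, 1.1902) x2=(0.9834, -0.0300)
step 8: x0=(1.6285, -1.3105) x1=(1.0478, 1.1869) x2=(0.9935, -0.0446)
step 9: x0=(1.6274, -1.3212) x1=(1.0413, 1.1837) x2=(1.0036, -0.0592)
step 10: x0=(1.6263, -1.3320) x1=(1.0348, 1.1808) x2=(1.0137, -0.0739)
step 11: x0=(1.6252, -1.3430) x1=(1.0283, 1.1780) x2=(1.0236, -0.0887)
step 12: x0=(1.6243, -1.3541) x1=(1.0218, 1.1755) x2=(1.0335, -0.1035)
step 13: x0=(1.6234, -1.3654) x1=(1.0152, 1.1731) x2=(1.0434, -0.1183)
step 14: x0=(1.6225, -1.3768) x1=(1.0087, 1.1709) x2=(1.0532, -0.1331)
step 15: x0=(1.6217, -1.3884) x1=(1.0021, 1.1690) x2=(1.0629, -0.1480)
step 16: x0=(1.6210, -1.4001) x1=(0.9956, 1.1672) x2=(1.0726, -0.1629)
step 17: x0=(1.6204, -1.4120) x1=(0.9890, 1.1656) x2=(1.0822, -0.1778)
step 18: x0=(1.6198, -1.4240) x1=(0.9824, 1.1642) x2=(1.0918, -0.1928)
step 19: x0=(1.6192, -1.4362) x1=(0.9757, 1.1629) x2=(1.1013, -0.2077)
step 20: x0=(1.6187, -1.4486) x1=(0.9691, 1.1619) x2=(1.1108, -0.2226)
step 21: x0=(1.6183, -1.4611) x1=(0.9624, 1.1610) x2=(1.1202, -0.2376)
step 22: x0=(1.6180, -1.4737) x1=(0.9557, 1.1602) x2=(1.1296, -0.2525)
step 23: x0=(1.6177, -1.4866) x1=(0.9490, 1.1596) x2=(1.1390, -0.2674)
step 24: x0=(1.6174, -1.4995) x1=(0.9423, 1.1592) x2=(1.1483, -0.2823)
step 25: x0=(1.6172, -1.5127) x1=(0.9355, 1.1590) x2=(1.1575, -0.2972)
step 26: x0=(1.6171, -1.5260) x1=(0.9287, 1.1589) x2=(1.1668, -0.3120)
step 27: x0=(1.6171, -1.5395) x1=(0.9219, 1.1589) x2=(1.1760, -0.3269)
step 28: x0=(1.6170, -1.5531) x1=(0.9150, 1.1591) x2=(1.1851, -0.3416)
step 29: x0=(1.6171, -1.5669) x1=(0.9081, 1.1594) x2=(1.1943, -0.3564)
step 30: x0=(1.6172, -1.5809) x1=(0.9012, 1.1599) x2=(1.2033, -0.3711)
step 31: x0=(1.6174, -1.5951) x1=(0.8943, 1.1605) x2=(1.2124, -0.3857)
step 32: x0=(1.6176, -1.6094) x1=(0.8873, 1.1612) x2=(1.2214, -0.4003)
step 33: x0=(1.6178, -1.6239) x1=(0.8803, 1.1621) x2=(1.2304, -0.4149)
step 34: x0=(1.6182, -1.6385) x1=(0.8733, 1.1631) x2=(1.2394, -0.4294)
step 35: x0=(1.6185, -1.6533) x1=(0.8662, 1.1643) x2=(1.2483, -0.4438)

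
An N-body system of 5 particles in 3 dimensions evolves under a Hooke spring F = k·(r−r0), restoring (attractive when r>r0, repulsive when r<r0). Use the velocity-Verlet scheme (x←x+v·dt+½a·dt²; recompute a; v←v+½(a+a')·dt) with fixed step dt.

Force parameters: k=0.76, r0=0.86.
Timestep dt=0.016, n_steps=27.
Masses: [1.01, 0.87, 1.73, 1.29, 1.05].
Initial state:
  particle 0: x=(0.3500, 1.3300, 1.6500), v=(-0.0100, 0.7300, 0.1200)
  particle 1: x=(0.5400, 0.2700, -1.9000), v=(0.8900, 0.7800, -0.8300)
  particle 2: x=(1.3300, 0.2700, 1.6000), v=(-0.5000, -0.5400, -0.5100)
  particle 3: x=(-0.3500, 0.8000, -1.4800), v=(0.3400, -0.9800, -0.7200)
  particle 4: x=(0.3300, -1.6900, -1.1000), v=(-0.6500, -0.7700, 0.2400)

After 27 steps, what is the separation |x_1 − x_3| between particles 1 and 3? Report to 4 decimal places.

step 0: x0=(0.3500, 1.3300, 1.6500) x1=(0.5400, 0.2700, -1.9000) x2=(1.3300, 0.2700, 1.6000) x3=(-0.3500, 0.8000, -1.4800) x4=(0.3300, -1.6900, -1.1000)
step 1: x0=(0.3498, 1.3413, 1.6512) x1=(0.5543, 0.2825, -1.9126) x2=(1.3218, 0.2613, 1.5914) x3=(-0.3444, 0.7842, -1.4912) x4=(0.3196, -1.7017, -1.0958)
step 2: x0=(0.3497, 1.3518, 1.6511) x1=(0.5685, 0.2948, -1.9239) x2=(1.3133, 0.2526, 1.5821) x3=(-0.3384, 0.7681, -1.5016) x4=(0.3094, -1.7122, -1.0910)
step 3: x0=(0.3495, 1.3615, 1.6495) x1=(0.5828, 0.3072, -1.9338) x2=(1.3045, 0.2438, 1.5720) x3=(-0.3320, 0.7518, -1.5113) x4=(0.2992, -1.7213, -1.0856)
step 4: x0=(0.3494, 1.3704, 1.6465) x1=(0.5971, 0.3194, -1.9424) x2=(1.2953, 0.2349, 1.5611) x3=(-0.3253, 0.7352, -1.5203) x4=(0.2891, -1.7293, -1.0796)
step 5: x0=(0.3493, 1.3785, 1.6421) x1=(0.6114, 0.3315, -1.9496) x2=(1.2858, 0.2259, 1.5494) x3=(-0.3183, 0.7183, -1.5285) x4=(0.2791, -1.7359, -1.0729)
step 6: x0=(0.3491, 1.3858, 1.6363) x1=(0.6256, 0.3436, -1.9555) x2=(1.2760, 0.2169, 1.5369) x3=(-0.3109, 0.7012, -1.5360) x4=(0.2693, -1.7413, -1.0656)
step 7: x0=(0.3490, 1.3923, 1.6291) x1=(0.6398, 0.3555, -1.9600) x2=(1.2659, 0.2079, 1.5237) x3=(-0.3031, 0.6839, -1.5428) x4=(0.2596, -1.7455, -1.0578)
step 8: x0=(0.3489, 1.3979, 1.6205) x1=(0.6540, 0.3673, -1.9632) x2=(1.2554, 0.1988, 1.5097) x3=(-0.2950, 0.6664, -1.5488) x4=(0.2500, -1.7483, -1.0493)
step 9: x0=(0.3488, 1.4027, 1.6105) x1=(0.6681, 0.3789, -1.9650) x2=(1.2446, 0.1896, 1.4949) x3=(-0.2866, 0.6486, -1.5541) x4=(0.2405, -1.7499, -1.0403)
step 10: x0=(0.3487, 1.4066, 1.5991) x1=(0.6822, 0.3904, -1.9654) x2=(1.2336, 0.1804, 1.4794) x3=(-0.2779, 0.6306, -1.5586) x4=(0.2312, -1.7502, -1.0307)
step 11: x0=(0.3487, 1.4097, 1.5863) x1=(0.6962, 0.4018, -1.9646) x2=(1.2222, 0.1711, 1.4631) x3=(-0.2688, 0.6124, -1.5624) x4=(0.2220, -1.7492, -1.0205)
step 12: x0=(0.3486, 1.4120, 1.5722) x1=(0.7101, 0.4129, -1.9623) x2=(1.2105, 0.1618, 1.4461) x3=(-0.2594, 0.5941, -1.5655) x4=(0.2129, -1.7470, -1.0098)
step 13: x0=(0.3486, 1.4134, 1.5566) x1=(0.7239, 0.4240, -1.9588) x2=(1.1986, 0.1525, 1.4283) x3=(-0.2498, 0.5755, -1.5678) x4=(0.2041, -1.7435, -0.9986)
step 14: x0=(0.3486, 1.4140, 1.5397) x1=(0.7376, 0.4348, -1.9539) x2=(1.1863, 0.1431, 1.4098) x3=(-0.2398, 0.5567, -1.5695) x4=(0.1954, -1.7388, -0.9869)
step 15: x0=(0.3486, 1.4137, 1.5215) x1=(0.7512, 0.4454, -1.9477) x2=(1.1738, 0.1337, 1.3906) x3=(-0.2295, 0.5378, -1.5704) x4=(0.1868, -1.7328, -0.9746)
step 16: x0=(0.3487, 1.4125, 1.5019) x1=(0.7647, 0.4559, -1.9402) x2=(1.1610, 0.1243, 1.3707) x3=(-0.2190, 0.5187, -1.5705) x4=(0.1785, -1.7255, -0.9619)
step 17: x0=(0.3487, 1.4105, 1.4810) x1=(0.7781, 0.4661, -1.9314) x2=(1.1479, 0.1148, 1.3501) x3=(-0.2081, 0.4994, -1.5700) x4=(0.1703, -1.7171, -0.9486)
step 18: x0=(0.3488, 1.4077, 1.4588) x1=(0.7913, 0.4761, -1.9213) x2=(1.1346, 0.1053, 1.3288) x3=(-0.1970, 0.4800, -1.5687) x4=(0.1623, -1.7074, -0.9349)
step 19: x0=(0.3489, 1.4040, 1.4353) x1=(0.8044, 0.4859, -1.9100) x2=(1.1210, 0.0958, 1.3067) x3=(-0.1856, 0.4604, -1.5668) x4=(0.1545, -1.6965, -0.9208)
step 20: x0=(0.3491, 1.3995, 1.4105) x1=(0.8173, 0.4954, -1.8974) x2=(1.1072, 0.0863, 1.2841) x3=(-0.1739, 0.4407, -1.5641) x4=(0.1469, -1.6844, -0.9062)
step 21: x0=(0.3492, 1.3941, 1.3844) x1=(0.8300, 0.5048, -1.8835) x2=(1.0931, 0.0767, 1.2607) x3=(-0.1620, 0.4209, -1.5608) x4=(0.1395, -1.6711, -0.8911)
step 22: x0=(0.3494, 1.3879, 1.3572) x1=(0.8426, 0.5139, -1.8685) x2=(1.0788, 0.0672, 1.2367) x3=(-0.1499, 0.4009, -1.5567) x4=(0.1323, -1.6566, -0.8757)
step 23: x0=(0.3496, 1.3809, 1.3287) x1=(0.8550, 0.5227, -1.8522) x2=(1.0643, 0.0576, 1.2121) x3=(-0.1375, 0.3808, -1.5520) x4=(0.1253, -1.6410, -0.8599)
step 24: x0=(0.3499, 1.3731, 1.2990) x1=(0.8671, 0.5313, -1.8348) x2=(1.0495, 0.0480, 1.1868) x3=(-0.1249, 0.3607, -1.5467) x4=(0.1185, -1.6243, -0.8437)
step 25: x0=(0.3502, 1.3644, 1.2682) x1=(0.8791, 0.5396, -1.8162) x2=(1.0346, 0.0385, 1.1609) x3=(-0.1120, 0.3404, -1.5406) x4=(0.1119, -1.6064, -0.8271)
step 26: x0=(0.3505, 1.3550, 1.2362) x1=(0.8909, 0.5476, -1.7965) x2=(1.0194, 0.0289, 1.1344) x3=(-0.0990, 0.3200, -1.5340) x4=(0.1056, -1.5874, -0.8101)
step 27: x0=(0.3509, 1.3447, 1.2031) x1=(0.9024, 0.5554, -1.7756) x2=(1.0040, 0.0193, 1.1073) x3=(-0.0857, 0.2996, -1.5266) x4=(0.0994, -1.5674, -0.7929)

1.0506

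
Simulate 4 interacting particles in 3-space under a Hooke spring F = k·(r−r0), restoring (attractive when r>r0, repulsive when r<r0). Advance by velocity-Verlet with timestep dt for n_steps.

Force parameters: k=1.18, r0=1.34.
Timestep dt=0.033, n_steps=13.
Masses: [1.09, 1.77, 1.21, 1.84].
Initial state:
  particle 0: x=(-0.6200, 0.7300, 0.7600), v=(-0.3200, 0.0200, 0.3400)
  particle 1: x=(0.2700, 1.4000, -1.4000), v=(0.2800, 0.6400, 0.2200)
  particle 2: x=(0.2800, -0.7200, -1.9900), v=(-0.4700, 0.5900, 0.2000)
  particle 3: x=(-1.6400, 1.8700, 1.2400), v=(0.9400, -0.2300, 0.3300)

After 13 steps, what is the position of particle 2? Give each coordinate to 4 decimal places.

step 0: x0=(-0.6200, 0.7300, 0.7600) x1=(0.2700, 1.4000, -1.4000) x2=(0.2800, -0.7200, -1.9900) x3=(-1.6400, 1.8700, 1.2400)
step 1: x0=(-0.6301, 0.7304, 0.7697) x1=(0.2787, 1.4208, -1.3919) x2=(0.2635, -0.6987, -1.9812) x3=(-1.6081, 1.8616, 1.2495)
step 2: x0=(-0.6393, 0.7305, 0.7765) x1=(0.2863, 1.4410, -1.3821) x2=(0.2450, -0.6737, -1.9681) x3=(-1.5743, 1.8517, 1.2563)
step 3: x0=(-0.6475, 0.7301, 0.7803) x1=(0.2927, 1.4605, -1.3707) x2=(0.2247, -0.6450, -1.9506) x3=(-1.5388, 1.8402, 1.2604)
step 4: x0=(-0.6547, 0.7293, 0.7812) x1=(0.2981, 1.4793, -1.3576) x2=(0.2025, -0.6128, -1.9288) x3=(-1.5017, 1.8273, 1.2618)
step 5: x0=(-0.6610, 0.7281, 0.7791) x1=(0.3023, 1.4975, -1.3428) x2=(0.1786, -0.5772, -1.9027) x3=(-1.4629, 1.8130, 1.2606)
step 6: x0=(-0.6662, 0.7265, 0.7742) x1=(0.3055, 1.5150, -1.3264) x2=(0.1531, -0.5382, -1.8726) x3=(-1.4226, 1.7974, 1.2568)
step 7: x0=(-0.6704, 0.7246, 0.7664) x1=(0.3076, 1.5318, -1.3084) x2=(0.1260, -0.4959, -1.8383) x3=(-1.3808, 1.7805, 1.2504)
step 8: x0=(-0.6736, 0.7223, 0.7558) x1=(0.3086, 1.5478, -1.2888) x2=(0.0974, -0.4505, -1.8002) x3=(-1.3377, 1.7625, 1.2416)
step 9: x0=(-0.6757, 0.7197, 0.7425) x1=(0.3086, 1.5632, -1.2677) x2=(0.0674, -0.4021, -1.7582) x3=(-1.2932, 1.7433, 1.2304)
step 10: x0=(-0.6769, 0.7168, 0.7266) x1=(0.3076, 1.5779, -1.2450) x2=(0.0361, -0.3509, -1.7125) x3=(-1.2476, 1.7231, 1.2169)
step 11: x0=(-0.6770, 0.7136, 0.7081) x1=(0.3056, 1.5920, -1.2209) x2=(0.0037, -0.2970, -1.6634) x3=(-1.2008, 1.7020, 1.2011)
step 12: x0=(-0.6763, 0.7102, 0.6873) x1=(0.3026, 1.6053, -1.1953) x2=(-0.0298, -0.2405, -1.6108) x3=(-1.1529, 1.6800, 1.1832)
step 13: x0=(-0.6746, 0.7065, 0.6641) x1=(0.2987, 1.6180, -1.1684) x2=(-0.0643, -0.1817, -1.5552) x3=(-1.1040, 1.6572, 1.1632)

(-0.0643, -0.1817, -1.5552)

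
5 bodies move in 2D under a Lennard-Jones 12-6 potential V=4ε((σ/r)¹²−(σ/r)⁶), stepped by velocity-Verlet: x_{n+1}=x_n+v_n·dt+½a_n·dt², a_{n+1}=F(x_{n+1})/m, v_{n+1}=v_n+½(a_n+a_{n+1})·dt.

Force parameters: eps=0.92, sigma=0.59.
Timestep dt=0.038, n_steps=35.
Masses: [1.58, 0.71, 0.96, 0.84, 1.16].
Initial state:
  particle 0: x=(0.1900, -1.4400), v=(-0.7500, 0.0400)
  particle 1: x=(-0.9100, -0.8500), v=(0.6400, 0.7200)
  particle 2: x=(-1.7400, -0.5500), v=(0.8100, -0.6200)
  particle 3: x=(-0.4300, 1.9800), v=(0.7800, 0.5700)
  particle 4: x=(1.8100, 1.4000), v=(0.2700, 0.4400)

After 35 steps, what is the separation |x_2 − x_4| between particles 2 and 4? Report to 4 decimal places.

5.4786

step 0: x0=(0.1900, -1.4400) x1=(-0.9100, -0.8500) x2=(-1.7400, -0.5500) x3=(-0.4300, 1.9800) x4=(1.8100, 1.4000)
step 1: x0=(0.1614, -1.4384) x1=(-0.8873, -0.8221) x2=(-1.7079, -0.5740) x3=(-0.4004, 2.0017) x4=(1.8203, 1.4167)
step 2: x0=(0.1327, -1.4368) x1=(-0.8683, -0.7932) x2=(-1.6727, -0.5990) x3=(-0.3707, 2.0233) x4=(1.8305, 1.4334)
step 3: x0=(0.1037, -1.4350) x1=(-0.8540, -0.7633) x2=(-1.6337, -0.6249) x3=(-0.3411, 2.0450) x4=(1.8408, 1.4502)
step 4: x0=(0.0745, -1.4330) x1=(-0.8455, -0.7326) x2=(-1.5901, -0.6516) x3=(-0.3114, 2.0666) x4=(1.8510, 1.4669)
step 5: x0=(0.0450, -1.4308) x1=(-0.8439, -0.7016) x2=(-1.5409, -0.6789) x3=(-0.2817, 2.0883) x4=(1.8613, 1.4836)
step 6: x0=(0.0153, -1.4285) x1=(-0.8481, -0.6708) x2=(-1.4871, -0.7064) x3=(-0.2521, 2.1099) x4=(1.8715, 1.5003)
step 7: x0=(-0.0147, -1.4259) x1=(-0.8419, -0.6399) x2=(-1.4404, -0.7343) x3=(-0.2224, 2.1315) x4=(1.8817, 1.5171)
step 8: x0=(-0.0449, -1.4231) x1=(-0.7913, -0.6025) x2=(-1.4263, -0.7674) x3=(-0.1927, 2.1532) x4=(1.8920, 1.5338)
step 9: x0=(-0.0754, -1.4200) x1=(-0.7381, -0.5653) x2=(-1.4135, -0.8009) x3=(-0.1631, 2.1748) x4=(1.9022, 1.5505)
step 10: x0=(-0.1063, -1.4165) x1=(-0.6911, -0.5313) x2=(-1.3956, -0.8326) x3=(-0.1334, 2.1964) x4=(1.9124, 1.5672)
step 11: x0=(-0.1375, -1.4125) x1=(-0.6500, -0.5010) x2=(-1.3727, -0.8623) x3=(-0.1037, 2.2181) x4=(1.9226, 1.5840)
step 12: x0=(-0.1691, -1.4079) x1=(-0.6135, -0.4746) x2=(-1.3458, -0.8902) x3=(-0.0740, 2.2397) x4=(1.9328, 1.6007)
step 13: x0=(-0.2012, -1.4028) x1=(-0.5807, -0.4517) x2=(-1.3155, -0.9163) x3=(-0.0443, 2.2613) x4=(1.9430, 1.6174)
step 14: x0=(-0.2336, -1.3969) x1=(-0.5507, -0.4324) x2=(-1.2824, -0.9411) x3=(-0.0145, 2.2829) x4=(1.9532, 1.6342)
step 15: x0=(-0.2666, -1.3902) x1=(-0.5231, -0.4167) x2=(-1.2467, -0.9645) x3=(0.0152, 2.3045) x4=(1.9634, 1.6509)
step 16: x0=(-0.3002, -1.3827) x1=(-0.4976, -0.4044) x2=(-1.2084, -0.9868) x3=(0.0449, 2.3261) x4=(1.9736, 1.6676)
step 17: x0=(-0.3347, -1.3740) x1=(-0.4740, -0.3957) x2=(-1.1671, -1.0084) x3=(0.0747, 2.3477) x4=(1.9837, 1.6844)
step 18: x0=(-0.3707, -1.3639) x1=(-0.4523, -0.3908) x2=(-1.1221, -1.0294) x3=(0.1044, 2.3693) x4=(1.9939, 1.7011)
step 19: x0=(-0.4089, -1.3519) x1=(-0.4325, -0.3898) x2=(-1.0720, -1.0507) x3=(0.1342, 2.3909) x4=(2.0041, 1.7179)
step 20: x0=(-0.4503, -1.3375) x1=(-0.4146, -0.3931) x2=(-1.0152, -1.0727) x3=(0.1640, 2.4124) x4=(2.0142, 1.7346)
step 21: x0=(-0.4826, -1.3262) x1=(-0.3990, -0.4013) x2=(-0.9717, -1.0860) x3=(0.1938, 2.4340) x4=(2.0243, 1.7514)
step 22: x0=(-0.3959, -1.3721) x1=(-0.3858, -0.4149) x2=(-1.1223, -1.0011) x3=(0.2236, 2.4556) x4=(2.0345, 1.7681)
step 23: x0=(-0.3114, -1.4158) x1=(-0.3747, -0.4324) x2=(-1.2677, -0.9170) x3=(0.2534, 2.4771) x4=(2.0446, 1.7849)
step 24: x0=(-0.2274, -1.4585) x1=(-0.3648, -0.4525) x2=(-1.4114, -0.8327) x3=(0.2833, 2.4987) x4=(2.0547, 1.8016)
step 25: x0=(-0.1436, -1.5004) x1=(-0.3555, -0.4745) x2=(-1.5544, -0.7483) x3=(0.3131, 2.5202) x4=(2.0648, 1.8184)
step 26: x0=(-0.0599, -1.5417) x1=(-0.3464, -0.4978) x2=(-1.6970, -0.6638) x3=(0.3430, 2.5418) x4=(2.0748, 1.8352)
step 27: x0=(0.0237, -1.5826) x1=(-0.3372, -0.5222) x2=(-1.8394, -0.5793) x3=(0.3729, 2.5633) x4=(2.0849, 1.8520)
step 28: x0=(0.1071, -1.6231) x1=(-0.3278, -0.5473) x2=(-1.9817, -0.4949) x3=(0.4028, 2.5848) x4=(2.0950, 1.8687)
step 29: x0=(0.1904, -1.6633) x1=(-0.3183, -0.5730) x2=(-2.1240, -0.4104) x3=(0.4327, 2.6063) x4=(2.1050, 1.8855)
step 30: x0=(0.2736, -1.7034) x1=(-0.3085, -0.5992) x2=(-2.2663, -0.3259) x3=(0.4627, 2.6278) x4=(2.1150, 1.9023)
step 31: x0=(0.3567, -1.7432) x1=(-0.2986, -0.6257) x2=(-2.4085, -0.2414) x3=(0.4926, 2.6493) x4=(2.1250, 1.9191)
step 32: x0=(0.4398, -1.7830) x1=(-0.2886, -0.6525) x2=(-2.5507, -0.1569) x3=(0.5226, 2.6708) x4=(2.1350, 1.9359)
step 33: x0=(0.5228, -1.8227) x1=(-0.2784, -0.6795) x2=(-2.6930, -0.0724) x3=(0.5527, 2.6923) x4=(2.1450, 1.9528)
step 34: x0=(0.6057, -1.8623) x1=(-0.2682, -0.7066) x2=(-2.8352, 0.0120) x3=(0.5827, 2.7137) x4=(2.1549, 1.9696)
step 35: x0=(0.6886, -1.9019) x1=(-0.2578, -0.7338) x2=(-2.9775, 0.0965) x3=(0.6128, 2.7352) x4=(2.1648, 1.9864)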